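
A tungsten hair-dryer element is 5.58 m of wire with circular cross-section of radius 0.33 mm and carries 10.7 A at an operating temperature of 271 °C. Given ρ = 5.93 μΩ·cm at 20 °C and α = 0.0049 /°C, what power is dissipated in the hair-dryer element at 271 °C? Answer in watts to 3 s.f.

247 W

ρ = 5.93 μΩ·cm = 5.93×10^-8 Ω·m
A = πr² = π(3.3000e-04 m)² = 3.421e-07 m²
R₍20₎ = ρL/A = (5.93×10^-8)(5.58)/(3.421e-07) = 0.9672 Ω
R₍271₎ = R₍20₎(1 + αΔT) = 0.9672 × (1 + 0.0049×251) = 2.157 Ω
P = I²R = (10.7)² × 2.157 = 247 W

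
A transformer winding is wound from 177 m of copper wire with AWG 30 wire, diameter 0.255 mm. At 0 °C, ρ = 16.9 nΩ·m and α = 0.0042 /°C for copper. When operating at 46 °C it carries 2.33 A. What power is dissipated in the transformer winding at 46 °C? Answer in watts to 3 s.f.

379 W

ρ = 16.9 nΩ·m = 1.69×10^-8 Ω·m
A = π(0.255/2 mm)² = π(1.2750e-04 m)² = 5.107e-08 m²
R₍0₎ = ρL/A = (1.69×10^-8)(177)/(5.107e-08) = 58.57 Ω
R₍46₎ = R₍0₎(1 + αΔT) = 58.57 × (1 + 0.0042×46) = 69.89 Ω
P = I²R = (2.33)² × 69.89 = 379 W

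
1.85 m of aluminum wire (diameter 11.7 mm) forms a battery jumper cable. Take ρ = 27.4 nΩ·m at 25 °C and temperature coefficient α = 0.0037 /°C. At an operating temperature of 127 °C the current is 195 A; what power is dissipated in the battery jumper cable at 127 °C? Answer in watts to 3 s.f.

24.7 W

ρ = 27.4 nΩ·m = 2.74×10^-8 Ω·m
A = π(d/2)² = π(5.8500e-03 m)² = 1.075e-04 m²
R₍25₎ = ρL/A = (2.74×10^-8)(1.85)/(1.075e-04) = 4.715×10^-4 Ω
R₍127₎ = R₍25₎(1 + αΔT) = 4.715×10^-4 × (1 + 0.0037×102) = 6.494×10^-4 Ω
P = I²R = (195)² × 6.494×10^-4 = 24.7 W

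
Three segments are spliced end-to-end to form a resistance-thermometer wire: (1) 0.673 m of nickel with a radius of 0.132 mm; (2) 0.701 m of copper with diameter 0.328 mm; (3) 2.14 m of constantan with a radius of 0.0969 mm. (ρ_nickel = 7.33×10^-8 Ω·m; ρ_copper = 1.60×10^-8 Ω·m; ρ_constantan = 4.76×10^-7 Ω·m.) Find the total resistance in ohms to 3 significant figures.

Seg 1: A = πr² = π(1.3200e-04 m)² = 5.474e-08 m²
R_1 = (7.33×10^-8)(0.673)/(5.474e-08) = 0.9012 Ω
Seg 2: A = π(d/2)² = π(1.6400e-04 m)² = 8.450e-08 m²
R_2 = (1.60×10^-8)(0.701)/(8.450e-08) = 0.1327 Ω
Seg 3: A = πr² = π(9.6900e-05 m)² = 2.950e-08 m²
R_3 = (4.76×10^-7)(2.14)/(2.950e-08) = 34.53 Ω
R_total = R_1 + R_2 + R_3 = 35.6 Ω

35.6 Ω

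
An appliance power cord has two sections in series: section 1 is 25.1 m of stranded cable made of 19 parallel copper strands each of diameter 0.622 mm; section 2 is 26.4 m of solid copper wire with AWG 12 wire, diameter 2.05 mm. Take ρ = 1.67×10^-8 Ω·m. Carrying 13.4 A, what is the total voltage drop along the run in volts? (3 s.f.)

2.76 V

Section 1: A_strand = π(3.1100e-04)² = 3.039e-07 m²; R₁ = ρL/(N·A_s) = (1.67×10^-8)(25.1)/(19×3.039e-07) = 0.0726 Ω
Section 2: A = π(2.05/2 mm)² = π(1.0250e-03 m)² = 3.301e-06 m²
R₂ = (1.67×10^-8)(26.4)/(3.301e-06) = 0.1336 Ω
R = R₁ + R₂ = 0.2062 Ω
V = IR = 13.4 × 0.2062 = 2.76 V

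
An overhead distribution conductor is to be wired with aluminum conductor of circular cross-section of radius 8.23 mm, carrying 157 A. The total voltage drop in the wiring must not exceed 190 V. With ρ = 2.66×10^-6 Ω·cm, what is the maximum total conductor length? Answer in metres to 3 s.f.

ρ = 2.66×10^-6 Ω·cm = 2.66×10^-8 Ω·m
A = πr² = π(8.2300e-03 m)² = 2.128e-04 m²
L_max = V_max·A/(1·ρI) = (190)(2.128e-04)/(2.66×10^-8×157) = 9680 m

9680 m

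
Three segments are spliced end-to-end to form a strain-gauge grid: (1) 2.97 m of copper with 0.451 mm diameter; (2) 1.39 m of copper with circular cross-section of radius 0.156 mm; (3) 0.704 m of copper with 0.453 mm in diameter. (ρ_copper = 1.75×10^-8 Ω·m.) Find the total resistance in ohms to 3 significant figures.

Seg 1: A = π(d/2)² = π(2.2550e-04 m)² = 1.598e-07 m²
R_1 = (1.75×10^-8)(2.97)/(1.598e-07) = 0.3254 Ω
Seg 2: A = πr² = π(1.5600e-04 m)² = 7.645e-08 m²
R_2 = (1.75×10^-8)(1.39)/(7.645e-08) = 0.3182 Ω
Seg 3: A = π(d/2)² = π(2.2650e-04 m)² = 1.612e-07 m²
R_3 = (1.75×10^-8)(0.704)/(1.612e-07) = 0.07644 Ω
R_total = R_1 + R_2 + R_3 = 0.720 Ω

0.720 Ω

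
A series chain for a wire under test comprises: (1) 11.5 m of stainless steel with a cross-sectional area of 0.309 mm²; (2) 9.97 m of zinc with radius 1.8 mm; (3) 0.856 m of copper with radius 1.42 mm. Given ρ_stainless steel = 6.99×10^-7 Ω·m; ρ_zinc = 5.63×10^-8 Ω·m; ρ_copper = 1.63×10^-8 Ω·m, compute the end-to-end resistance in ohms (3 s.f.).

Seg 1: A = 0.309 mm² = 3.090e-07 m²
R_1 = (6.99×10^-7)(11.5)/(3.090e-07) = 26.01 Ω
Seg 2: A = πr² = π(1.8000e-03 m)² = 1.018e-05 m²
R_2 = (5.63×10^-8)(9.97)/(1.018e-05) = 0.05515 Ω
Seg 3: A = πr² = π(1.4200e-03 m)² = 6.335e-06 m²
R_3 = (1.63×10^-8)(0.856)/(6.335e-06) = 0.002203 Ω
R_total = R_1 + R_2 + R_3 = 26.1 Ω

26.1 Ω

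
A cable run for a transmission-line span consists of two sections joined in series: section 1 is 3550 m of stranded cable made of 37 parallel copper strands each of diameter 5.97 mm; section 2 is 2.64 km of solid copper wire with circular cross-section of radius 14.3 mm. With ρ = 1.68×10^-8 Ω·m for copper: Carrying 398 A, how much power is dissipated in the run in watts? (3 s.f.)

20100 W

Section 1: A_strand = π(2.9850e-03)² = 2.799e-05 m²; R₁ = ρL/(N·A_s) = (1.68×10^-8)(3550)/(37×2.799e-05) = 0.05758 Ω
Section 2: A = πr² = π(1.4300e-02 m)² = 6.424e-04 m²
R₂ = (1.68×10^-8)(2640)/(6.424e-04) = 0.06904 Ω
R = R₁ + R₂ = 0.1266 Ω
P = I²R = (398)² × 0.1266 = 20100 W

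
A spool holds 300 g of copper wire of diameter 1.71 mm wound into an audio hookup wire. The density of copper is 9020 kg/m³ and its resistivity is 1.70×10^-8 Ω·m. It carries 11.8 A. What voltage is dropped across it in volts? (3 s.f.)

A = π(d/2)² = π(8.5500e-04 m)² = 2.2966e-06 m²
L = m/(density·A) = 0.3/(9020×2.2966e-06) = 14.48 m
R = ρL/A = (1.70×10^-8)(14.48)/(2.2966e-06) = 0.1072 Ω
V = IR = 11.8 × 0.1072 = 1.26 V

1.26 V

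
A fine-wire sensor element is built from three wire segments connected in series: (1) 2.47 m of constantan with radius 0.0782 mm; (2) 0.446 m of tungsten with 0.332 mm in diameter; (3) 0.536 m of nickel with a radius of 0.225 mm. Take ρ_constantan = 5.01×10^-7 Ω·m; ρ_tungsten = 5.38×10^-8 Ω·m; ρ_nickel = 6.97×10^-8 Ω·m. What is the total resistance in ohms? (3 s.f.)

Seg 1: A = πr² = π(7.8200e-05 m)² = 1.921e-08 m²
R_1 = (5.01×10^-7)(2.47)/(1.921e-08) = 64.41 Ω
Seg 2: A = π(d/2)² = π(1.6600e-04 m)² = 8.657e-08 m²
R_2 = (5.38×10^-8)(0.446)/(8.657e-08) = 0.2772 Ω
Seg 3: A = πr² = π(2.2500e-04 m)² = 1.590e-07 m²
R_3 = (6.97×10^-8)(0.536)/(1.590e-07) = 0.2349 Ω
R_total = R_1 + R_2 + R_3 = 64.9 Ω

64.9 Ω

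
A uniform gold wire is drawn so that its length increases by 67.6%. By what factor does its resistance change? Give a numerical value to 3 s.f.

k = 1 + 67.6/100 = 1.676; volume constant ⇒ A' = A/k, so R' = k²R.
Factor = 2.81

2.81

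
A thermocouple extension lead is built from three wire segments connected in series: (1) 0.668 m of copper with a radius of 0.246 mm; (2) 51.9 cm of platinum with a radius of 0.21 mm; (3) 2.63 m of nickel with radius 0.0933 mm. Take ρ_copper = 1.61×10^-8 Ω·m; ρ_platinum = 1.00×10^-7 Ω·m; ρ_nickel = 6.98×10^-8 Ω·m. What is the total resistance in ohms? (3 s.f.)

Seg 1: A = πr² = π(2.4600e-04 m)² = 1.901e-07 m²
R_1 = (1.61×10^-8)(0.668)/(1.901e-07) = 0.05657 Ω
Seg 2: A = πr² = π(2.1000e-04 m)² = 1.385e-07 m²
R_2 = (1.00×10^-7)(0.519)/(1.385e-07) = 0.3746 Ω
Seg 3: A = πr² = π(9.3300e-05 m)² = 2.735e-08 m²
R_3 = (6.98×10^-8)(2.63)/(2.735e-08) = 6.713 Ω
R_total = R_1 + R_2 + R_3 = 7.14 Ω

7.14 Ω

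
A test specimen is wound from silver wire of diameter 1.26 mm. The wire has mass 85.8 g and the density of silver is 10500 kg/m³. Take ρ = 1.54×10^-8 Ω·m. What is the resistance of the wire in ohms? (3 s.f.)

0.0809 Ω

A = π(d/2)² = π(6.3000e-04 m)² = 1.2469e-06 m²
L = m/(density·A) = 0.0858/(10500×1.2469e-06) = 6.553 m
R = ρL/A = (1.54×10^-8)(6.553)/(1.2469e-06) = 0.0809 Ω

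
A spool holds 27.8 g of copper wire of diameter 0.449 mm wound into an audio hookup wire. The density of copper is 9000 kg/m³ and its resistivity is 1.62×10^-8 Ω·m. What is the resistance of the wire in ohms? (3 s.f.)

A = π(d/2)² = π(2.2450e-04 m)² = 1.5834e-07 m²
L = m/(density·A) = 0.0278/(9000×1.5834e-07) = 19.51 m
R = ρL/A = (1.62×10^-8)(19.51)/(1.5834e-07) = 2.00 Ω

2.00 Ω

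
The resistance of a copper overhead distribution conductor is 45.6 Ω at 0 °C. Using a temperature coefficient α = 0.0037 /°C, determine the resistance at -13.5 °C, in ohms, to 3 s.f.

43.3 Ω

ΔT = -13.5 − 0 = -13.5 °C
R = R₀(1 + αΔT) = 45.6 × (1 + 0.0037×-13.5) = 45.6 × 0.95 = 43.3 Ω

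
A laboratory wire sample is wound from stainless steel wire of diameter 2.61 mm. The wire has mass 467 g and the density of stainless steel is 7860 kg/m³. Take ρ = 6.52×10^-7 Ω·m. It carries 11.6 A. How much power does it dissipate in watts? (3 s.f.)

A = π(d/2)² = π(1.3050e-03 m)² = 5.3502e-06 m²
L = m/(density·A) = 0.467/(7860×5.3502e-06) = 11.11 m
R = ρL/A = (6.52×10^-7)(11.11)/(5.3502e-06) = 1.353 Ω
P = I²R = (11.6)² × 1.353 = 182 W

182 W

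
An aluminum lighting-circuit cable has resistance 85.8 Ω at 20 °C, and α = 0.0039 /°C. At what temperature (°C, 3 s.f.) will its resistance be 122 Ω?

128 °C

R = R₀(1 + α(T − T₀)) ⇒ T = T₀ + (R/R₀ − 1)/α
T = 20 + (122/85.8 − 1)/0.0039 = 20 + (0.4219)/0.0039 = 128 °C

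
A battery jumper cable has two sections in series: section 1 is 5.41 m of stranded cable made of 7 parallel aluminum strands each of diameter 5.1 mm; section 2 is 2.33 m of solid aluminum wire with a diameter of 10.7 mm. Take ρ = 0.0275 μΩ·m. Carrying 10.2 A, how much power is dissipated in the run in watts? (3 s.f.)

0.182 W

ρ = 0.0275 μΩ·m = 2.75×10^-8 Ω·m
Section 1: A_strand = π(2.5500e-03)² = 2.043e-05 m²; R₁ = ρL/(N·A_s) = (2.75×10^-8)(5.41)/(7×2.043e-05) = 0.00104 Ω
Section 2: A = π(d/2)² = π(5.3500e-03 m)² = 8.992e-05 m²
R₂ = (2.75×10^-8)(2.33)/(8.992e-05) = 7.126×10^-4 Ω
R = R₁ + R₂ = 0.001753 Ω
P = I²R = (10.2)² × 0.001753 = 0.182 W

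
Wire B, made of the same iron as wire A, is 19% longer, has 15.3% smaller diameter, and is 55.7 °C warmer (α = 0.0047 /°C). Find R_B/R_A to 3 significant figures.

R ∝ ρL/d² with ρ ∝ (1+αΔT), so R_B/R_A = (1 + 19/100) × (1 − 15.3/100)⁻² × (1 + 0.0047×55.7)
= 1.19 × 1.394 × 1.262 = 2.09

2.09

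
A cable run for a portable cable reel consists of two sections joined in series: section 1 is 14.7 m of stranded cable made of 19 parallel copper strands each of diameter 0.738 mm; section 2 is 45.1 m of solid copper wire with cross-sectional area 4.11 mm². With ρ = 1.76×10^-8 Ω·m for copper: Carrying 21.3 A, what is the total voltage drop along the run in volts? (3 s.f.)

Section 1: A_strand = π(3.6900e-04)² = 4.278e-07 m²; R₁ = ρL/(N·A_s) = (1.76×10^-8)(14.7)/(19×4.278e-07) = 0.03183 Ω
Section 2: A = 4.11 mm² = 4.110e-06 m²
R₂ = (1.76×10^-8)(45.1)/(4.110e-06) = 0.1931 Ω
R = R₁ + R₂ = 0.225 Ω
V = IR = 21.3 × 0.225 = 4.79 V

4.79 V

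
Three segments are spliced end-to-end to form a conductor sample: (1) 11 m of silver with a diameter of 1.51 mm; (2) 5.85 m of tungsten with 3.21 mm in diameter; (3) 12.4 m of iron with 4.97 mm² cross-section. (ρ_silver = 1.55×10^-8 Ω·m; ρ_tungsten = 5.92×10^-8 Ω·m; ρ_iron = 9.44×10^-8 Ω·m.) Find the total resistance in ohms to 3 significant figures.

Seg 1: A = π(d/2)² = π(7.5500e-04 m)² = 1.791e-06 m²
R_1 = (1.55×10^-8)(11)/(1.791e-06) = 0.09521 Ω
Seg 2: A = π(d/2)² = π(1.6050e-03 m)² = 8.093e-06 m²
R_2 = (5.92×10^-8)(5.85)/(8.093e-06) = 0.04279 Ω
Seg 3: A = 4.97 mm² = 4.970e-06 m²
R_3 = (9.44×10^-8)(12.4)/(4.970e-06) = 0.2355 Ω
R_total = R_1 + R_2 + R_3 = 0.374 Ω

0.374 Ω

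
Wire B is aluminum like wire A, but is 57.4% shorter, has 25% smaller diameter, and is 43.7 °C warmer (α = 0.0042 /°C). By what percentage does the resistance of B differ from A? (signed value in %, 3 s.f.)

R ∝ ρL/d² with ρ ∝ (1+αΔT), so R_B/R_A = (1 − 57.4/100) × (1 − 25/100)⁻² × (1 + 0.0042×43.7)
= 0.426 × 1.778 × 1.183 = 0.8963
(R_B − R_A)/R_A = 0.8963 − 1 = -10.4%

-10.4%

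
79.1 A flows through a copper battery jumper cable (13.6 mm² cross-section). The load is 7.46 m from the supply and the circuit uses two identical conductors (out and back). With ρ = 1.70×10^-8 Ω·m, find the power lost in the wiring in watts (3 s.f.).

A = 13.6 mm² = 1.360e-05 m²
Total conductor length (both ways) L = 2 × 7.46 = 14.92 m
R = ρL/A = (1.70×10^-8)(14.92)/(1.360e-05) = 0.01865 Ω
P = I²R = (79.1)² × 0.01865 = 117 W

117 W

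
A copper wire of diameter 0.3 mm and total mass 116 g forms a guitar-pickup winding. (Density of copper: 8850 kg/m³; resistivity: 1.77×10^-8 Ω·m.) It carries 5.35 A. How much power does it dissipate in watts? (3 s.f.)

A = π(d/2)² = π(1.5000e-04 m)² = 7.0686e-08 m²
L = m/(density·A) = 0.116/(8850×7.0686e-08) = 185.4 m
R = ρL/A = (1.77×10^-8)(185.4)/(7.0686e-08) = 46.43 Ω
P = I²R = (5.35)² × 46.43 = 1330 W

1330 W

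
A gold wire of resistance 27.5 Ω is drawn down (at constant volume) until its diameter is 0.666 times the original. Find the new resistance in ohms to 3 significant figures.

140 Ω

Volume constant ⇒ L' = L/r² with r = 0.666. R' = ρL'/A' = ρ(L/r²)/(πr²d₀²/4) = R/r⁴.
R' = 5.083 × 27.5 = 140 Ω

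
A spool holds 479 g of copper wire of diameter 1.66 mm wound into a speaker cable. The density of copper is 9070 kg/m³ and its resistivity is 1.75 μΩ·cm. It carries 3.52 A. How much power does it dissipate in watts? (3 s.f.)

ρ = 1.75 μΩ·cm = 1.75×10^-8 Ω·m
A = π(d/2)² = π(8.3000e-04 m)² = 2.1642e-06 m²
L = m/(density·A) = 0.479/(9070×2.1642e-06) = 24.4 m
R = ρL/A = (1.75×10^-8)(24.4)/(2.1642e-06) = 0.1973 Ω
P = I²R = (3.52)² × 0.1973 = 2.44 W

2.44 W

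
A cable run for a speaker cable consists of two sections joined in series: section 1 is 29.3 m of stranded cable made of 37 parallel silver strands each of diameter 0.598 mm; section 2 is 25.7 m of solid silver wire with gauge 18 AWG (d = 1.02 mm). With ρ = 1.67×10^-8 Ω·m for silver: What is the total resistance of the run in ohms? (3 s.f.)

0.572 Ω

Section 1: A_strand = π(2.9900e-04)² = 2.809e-07 m²; R₁ = ρL/(N·A_s) = (1.67×10^-8)(29.3)/(37×2.809e-07) = 0.04709 Ω
Section 2: A = π(1.02/2 mm)² = π(5.1000e-04 m)² = 8.171e-07 m²
R₂ = (1.67×10^-8)(25.7)/(8.171e-07) = 0.5252 Ω
R = R₁ + R₂ = 0.572 Ω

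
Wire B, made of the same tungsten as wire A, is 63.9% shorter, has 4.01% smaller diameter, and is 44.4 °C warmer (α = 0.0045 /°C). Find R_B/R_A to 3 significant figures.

0.470

R ∝ ρL/d² with ρ ∝ (1+αΔT), so R_B/R_A = (1 − 63.9/100) × (1 − 4.01/100)⁻² × (1 + 0.0045×44.4)
= 0.361 × 1.085 × 1.2 = 0.470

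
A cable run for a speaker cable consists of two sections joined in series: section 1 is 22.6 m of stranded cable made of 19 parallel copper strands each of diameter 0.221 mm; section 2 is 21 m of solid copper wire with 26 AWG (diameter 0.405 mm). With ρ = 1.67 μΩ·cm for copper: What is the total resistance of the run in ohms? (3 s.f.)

3.24 Ω

ρ = 1.67 μΩ·cm = 1.67×10^-8 Ω·m
Section 1: A_strand = π(1.1050e-04)² = 3.836e-08 m²; R₁ = ρL/(N·A_s) = (1.67×10^-8)(22.6)/(19×3.836e-08) = 0.5178 Ω
Section 2: A = π(0.405/2 mm)² = π(2.0250e-04 m)² = 1.288e-07 m²
R₂ = (1.67×10^-8)(21)/(1.288e-07) = 2.722 Ω
R = R₁ + R₂ = 3.24 Ω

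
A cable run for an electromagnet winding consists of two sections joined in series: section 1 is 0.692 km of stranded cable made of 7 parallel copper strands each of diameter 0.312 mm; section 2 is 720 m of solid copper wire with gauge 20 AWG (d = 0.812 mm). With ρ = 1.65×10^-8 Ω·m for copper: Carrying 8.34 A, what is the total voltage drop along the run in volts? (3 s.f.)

Section 1: A_strand = π(1.5600e-04)² = 7.645e-08 m²; R₁ = ρL/(N·A_s) = (1.65×10^-8)(692)/(7×7.645e-08) = 21.34 Ω
Section 2: A = π(0.812/2 mm)² = π(4.0600e-04 m)² = 5.178e-07 m²
R₂ = (1.65×10^-8)(720)/(5.178e-07) = 22.94 Ω
R = R₁ + R₂ = 44.28 Ω
V = IR = 8.34 × 44.28 = 369 V

369 V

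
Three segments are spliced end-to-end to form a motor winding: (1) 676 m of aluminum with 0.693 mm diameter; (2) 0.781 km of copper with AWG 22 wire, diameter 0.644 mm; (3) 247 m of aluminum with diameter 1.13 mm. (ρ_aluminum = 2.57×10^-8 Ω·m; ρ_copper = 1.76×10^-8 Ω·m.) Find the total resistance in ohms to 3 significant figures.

94.6 Ω

Seg 1: A = π(d/2)² = π(3.4650e-04 m)² = 3.772e-07 m²
R_1 = (2.57×10^-8)(676)/(3.772e-07) = 46.06 Ω
Seg 2: A = π(0.644/2 mm)² = π(3.2200e-04 m)² = 3.257e-07 m²
R_2 = (1.76×10^-8)(781)/(3.257e-07) = 42.2 Ω
Seg 3: A = π(d/2)² = π(5.6500e-04 m)² = 1.003e-06 m²
R_3 = (2.57×10^-8)(247)/(1.003e-06) = 6.33 Ω
R_total = R_1 + R_2 + R_3 = 94.6 Ω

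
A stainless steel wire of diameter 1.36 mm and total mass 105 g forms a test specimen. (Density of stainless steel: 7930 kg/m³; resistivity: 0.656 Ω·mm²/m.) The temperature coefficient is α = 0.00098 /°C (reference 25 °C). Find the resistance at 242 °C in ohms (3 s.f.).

ρ = 0.656 Ω·mm²/m = 6.56×10^-7 Ω·m
A = π(d/2)² = π(6.8000e-04 m)² = 1.4527e-06 m²
L = m/(density·A) = 0.105/(7930×1.4527e-06) = 9.115 m
R = ρL/A = (6.56×10^-7)(9.115)/(1.4527e-06) = 4.116 Ω
R(242 °C) = 4.116 × (1 + 0.00098×217) = 4.99 Ω

4.99 Ω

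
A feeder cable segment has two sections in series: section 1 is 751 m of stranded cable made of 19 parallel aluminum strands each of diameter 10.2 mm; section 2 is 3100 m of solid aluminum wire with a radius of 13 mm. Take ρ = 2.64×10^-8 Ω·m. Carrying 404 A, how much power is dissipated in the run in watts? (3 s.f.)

Section 1: A_strand = π(5.1000e-03)² = 8.171e-05 m²; R₁ = ρL/(N·A_s) = (2.64×10^-8)(751)/(19×8.171e-05) = 0.01277 Ω
Section 2: A = πr² = π(1.3000e-02 m)² = 5.309e-04 m²
R₂ = (2.64×10^-8)(3100)/(5.309e-04) = 0.1541 Ω
R = R₁ + R₂ = 0.1669 Ω
P = I²R = (404)² × 0.1669 = 27200 W

27200 W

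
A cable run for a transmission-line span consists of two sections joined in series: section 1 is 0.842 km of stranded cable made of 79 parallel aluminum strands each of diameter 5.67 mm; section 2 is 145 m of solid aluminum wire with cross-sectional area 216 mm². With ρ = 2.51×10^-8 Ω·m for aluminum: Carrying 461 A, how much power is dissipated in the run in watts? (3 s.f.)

5830 W

Section 1: A_strand = π(2.8350e-03)² = 2.525e-05 m²; R₁ = ρL/(N·A_s) = (2.51×10^-8)(842)/(79×2.525e-05) = 0.0106 Ω
Section 2: A = 216 mm² = 2.160e-04 m²
R₂ = (2.51×10^-8)(145)/(2.160e-04) = 0.01685 Ω
R = R₁ + R₂ = 0.02744 Ω
P = I²R = (461)² × 0.02744 = 5830 W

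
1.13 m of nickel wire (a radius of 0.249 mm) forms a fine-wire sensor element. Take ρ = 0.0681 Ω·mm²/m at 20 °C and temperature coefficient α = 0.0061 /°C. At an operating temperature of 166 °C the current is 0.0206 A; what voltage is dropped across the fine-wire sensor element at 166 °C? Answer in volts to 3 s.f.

0.0154 V

ρ = 0.0681 Ω·mm²/m = 6.81×10^-8 Ω·m
A = πr² = π(2.4900e-04 m)² = 1.948e-07 m²
R₍20₎ = ρL/A = (6.81×10^-8)(1.13)/(1.948e-07) = 0.3951 Ω
R₍166₎ = R₍20₎(1 + αΔT) = 0.3951 × (1 + 0.0061×146) = 0.7469 Ω
V = IR = 0.0206 × 0.7469 = 0.0154 V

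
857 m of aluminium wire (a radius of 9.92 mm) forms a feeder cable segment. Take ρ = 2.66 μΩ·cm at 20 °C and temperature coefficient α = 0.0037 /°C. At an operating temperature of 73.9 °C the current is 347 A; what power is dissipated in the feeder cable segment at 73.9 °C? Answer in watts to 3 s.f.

10600 W

ρ = 2.66 μΩ·cm = 2.66×10^-8 Ω·m
A = πr² = π(9.9200e-03 m)² = 3.092e-04 m²
R₍20₎ = ρL/A = (2.66×10^-8)(857)/(3.092e-04) = 0.07374 Ω
R₍73.9₎ = R₍20₎(1 + αΔT) = 0.07374 × (1 + 0.0037×53.9) = 0.08844 Ω
P = I²R = (347)² × 0.08844 = 10600 W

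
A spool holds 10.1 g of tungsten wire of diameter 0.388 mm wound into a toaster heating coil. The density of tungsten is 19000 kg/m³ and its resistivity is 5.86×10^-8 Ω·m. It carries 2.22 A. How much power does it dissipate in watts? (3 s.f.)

A = π(d/2)² = π(1.9400e-04 m)² = 1.1824e-07 m²
L = m/(density·A) = 0.0101/(19000×1.1824e-07) = 4.496 m
R = ρL/A = (5.86×10^-8)(4.496)/(1.1824e-07) = 2.228 Ω
P = I²R = (2.22)² × 2.228 = 11.0 W

11.0 W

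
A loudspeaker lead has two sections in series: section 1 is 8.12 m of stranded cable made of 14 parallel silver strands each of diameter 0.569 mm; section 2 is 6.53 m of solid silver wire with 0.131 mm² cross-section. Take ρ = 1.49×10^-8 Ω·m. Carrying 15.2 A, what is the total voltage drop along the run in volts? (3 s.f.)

Section 1: A_strand = π(2.8450e-04)² = 2.543e-07 m²; R₁ = ρL/(N·A_s) = (1.49×10^-8)(8.12)/(14×2.543e-07) = 0.03399 Ω
Section 2: A = 0.131 mm² = 1.310e-07 m²
R₂ = (1.49×10^-8)(6.53)/(1.310e-07) = 0.7427 Ω
R = R₁ + R₂ = 0.7767 Ω
V = IR = 15.2 × 0.7767 = 11.8 V

11.8 V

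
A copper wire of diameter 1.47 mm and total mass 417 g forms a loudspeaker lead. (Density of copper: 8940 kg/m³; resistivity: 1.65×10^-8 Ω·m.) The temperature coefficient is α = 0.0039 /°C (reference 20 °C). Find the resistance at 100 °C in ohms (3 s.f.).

0.351 Ω

A = π(d/2)² = π(7.3500e-04 m)² = 1.6972e-06 m²
L = m/(density·A) = 0.417/(8940×1.6972e-06) = 27.48 m
R = ρL/A = (1.65×10^-8)(27.48)/(1.6972e-06) = 0.2672 Ω
R(100 °C) = 0.2672 × (1 + 0.0039×80) = 0.351 Ω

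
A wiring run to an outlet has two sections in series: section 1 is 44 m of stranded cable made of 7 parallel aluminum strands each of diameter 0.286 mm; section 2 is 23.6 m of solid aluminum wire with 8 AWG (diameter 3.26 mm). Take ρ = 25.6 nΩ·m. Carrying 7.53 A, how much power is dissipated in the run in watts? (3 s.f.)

ρ = 25.6 nΩ·m = 2.56×10^-8 Ω·m
Section 1: A_strand = π(1.4300e-04)² = 6.424e-08 m²; R₁ = ρL/(N·A_s) = (2.56×10^-8)(44)/(7×6.424e-08) = 2.505 Ω
Section 2: A = π(3.26/2 mm)² = π(1.6300e-03 m)² = 8.347e-06 m²
R₂ = (2.56×10^-8)(23.6)/(8.347e-06) = 0.07238 Ω
R = R₁ + R₂ = 2.577 Ω
P = I²R = (7.53)² × 2.577 = 146 W

146 W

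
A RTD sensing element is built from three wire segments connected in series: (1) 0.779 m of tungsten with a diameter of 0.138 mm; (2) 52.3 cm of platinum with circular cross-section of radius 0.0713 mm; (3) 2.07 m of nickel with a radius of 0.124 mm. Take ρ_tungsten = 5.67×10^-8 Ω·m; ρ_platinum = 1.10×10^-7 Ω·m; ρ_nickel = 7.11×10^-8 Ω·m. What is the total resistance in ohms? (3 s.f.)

Seg 1: A = π(d/2)² = π(6.9000e-05 m)² = 1.496e-08 m²
R_1 = (5.67×10^-8)(0.779)/(1.496e-08) = 2.953 Ω
Seg 2: A = πr² = π(7.1300e-05 m)² = 1.597e-08 m²
R_2 = (1.10×10^-7)(0.523)/(1.597e-08) = 3.602 Ω
Seg 3: A = πr² = π(1.2400e-04 m)² = 4.831e-08 m²
R_3 = (7.11×10^-8)(2.07)/(4.831e-08) = 3.047 Ω
R_total = R_1 + R_2 + R_3 = 9.60 Ω

9.60 Ω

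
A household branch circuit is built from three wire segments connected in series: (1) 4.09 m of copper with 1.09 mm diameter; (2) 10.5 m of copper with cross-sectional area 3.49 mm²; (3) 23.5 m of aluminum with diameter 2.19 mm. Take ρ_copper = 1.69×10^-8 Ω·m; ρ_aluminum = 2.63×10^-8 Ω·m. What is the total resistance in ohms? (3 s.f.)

Seg 1: A = π(d/2)² = π(5.4500e-04 m)² = 9.331e-07 m²
R_1 = (1.69×10^-8)(4.09)/(9.331e-07) = 0.07407 Ω
Seg 2: A = 3.49 mm² = 3.490e-06 m²
R_2 = (1.69×10^-8)(10.5)/(3.490e-06) = 0.05085 Ω
Seg 3: A = π(d/2)² = π(1.0950e-03 m)² = 3.767e-06 m²
R_3 = (2.63×10^-8)(23.5)/(3.767e-06) = 0.1641 Ω
R_total = R_1 + R_2 + R_3 = 0.289 Ω

0.289 Ω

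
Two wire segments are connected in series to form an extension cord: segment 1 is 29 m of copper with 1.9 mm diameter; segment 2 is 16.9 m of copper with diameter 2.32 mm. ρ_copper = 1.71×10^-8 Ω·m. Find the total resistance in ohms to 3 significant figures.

0.243 Ω

Segment 1: A = π(d/2)² = π(9.5000e-04 m)² = 2.835e-06 m²
R₁ = ρL/A = (1.71×10^-8)(29)/(2.835e-06) = 0.1749 Ω
Segment 2: A = π(d/2)² = π(1.1600e-03 m)² = 4.227e-06 m²
R₂ = (1.71×10^-8)(16.9)/(4.227e-06) = 0.06836 Ω
R = R₁ + R₂ = 0.243 Ω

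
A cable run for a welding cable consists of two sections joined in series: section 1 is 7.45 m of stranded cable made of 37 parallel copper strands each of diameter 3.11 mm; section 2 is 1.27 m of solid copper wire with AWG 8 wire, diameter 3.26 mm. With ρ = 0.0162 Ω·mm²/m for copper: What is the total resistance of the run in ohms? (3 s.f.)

ρ = 0.0162 Ω·mm²/m = 1.62×10^-8 Ω·m
Section 1: A_strand = π(1.5550e-03)² = 7.596e-06 m²; R₁ = ρL/(N·A_s) = (1.62×10^-8)(7.45)/(37×7.596e-06) = 4.294×10^-4 Ω
Section 2: A = π(3.26/2 mm)² = π(1.6300e-03 m)² = 8.347e-06 m²
R₂ = (1.62×10^-8)(1.27)/(8.347e-06) = 0.002465 Ω
R = R₁ + R₂ = 0.00289 Ω

0.00289 Ω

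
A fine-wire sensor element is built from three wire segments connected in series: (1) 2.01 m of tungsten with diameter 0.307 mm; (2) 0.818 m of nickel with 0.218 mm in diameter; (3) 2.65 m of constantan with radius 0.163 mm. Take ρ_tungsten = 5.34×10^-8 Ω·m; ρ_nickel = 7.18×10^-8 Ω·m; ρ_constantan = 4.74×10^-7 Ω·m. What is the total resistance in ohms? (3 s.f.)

Seg 1: A = π(d/2)² = π(1.5350e-04 m)² = 7.402e-08 m²
R_1 = (5.34×10^-8)(2.01)/(7.402e-08) = 1.45 Ω
Seg 2: A = π(d/2)² = π(1.0900e-04 m)² = 3.733e-08 m²
R_2 = (7.18×10^-8)(0.818)/(3.733e-08) = 1.574 Ω
Seg 3: A = πr² = π(1.6300e-04 m)² = 8.347e-08 m²
R_3 = (4.74×10^-7)(2.65)/(8.347e-08) = 15.05 Ω
R_total = R_1 + R_2 + R_3 = 18.1 Ω

18.1 Ω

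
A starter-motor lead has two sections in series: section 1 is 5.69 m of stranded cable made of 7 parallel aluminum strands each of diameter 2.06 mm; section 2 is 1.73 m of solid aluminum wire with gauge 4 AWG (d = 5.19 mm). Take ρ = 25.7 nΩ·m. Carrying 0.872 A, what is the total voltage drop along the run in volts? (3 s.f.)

ρ = 25.7 nΩ·m = 2.57×10^-8 Ω·m
Section 1: A_strand = π(1.0300e-03)² = 3.333e-06 m²; R₁ = ρL/(N·A_s) = (2.57×10^-8)(5.69)/(7×3.333e-06) = 0.006268 Ω
Section 2: A = π(5.19/2 mm)² = π(2.5950e-03 m)² = 2.116e-05 m²
R₂ = (2.57×10^-8)(1.73)/(2.116e-05) = 0.002102 Ω
R = R₁ + R₂ = 0.00837 Ω
V = IR = 0.872 × 0.00837 = 0.00730 V

0.00730 V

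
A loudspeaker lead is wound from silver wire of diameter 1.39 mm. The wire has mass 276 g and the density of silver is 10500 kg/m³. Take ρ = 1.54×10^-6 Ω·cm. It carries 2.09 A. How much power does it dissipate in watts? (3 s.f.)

ρ = 1.54×10^-6 Ω·cm = 1.54×10^-8 Ω·m
A = π(d/2)² = π(6.9500e-04 m)² = 1.5175e-06 m²
L = m/(density·A) = 0.276/(10500×1.5175e-06) = 17.32 m
R = ρL/A = (1.54×10^-8)(17.32)/(1.5175e-06) = 0.1758 Ω
P = I²R = (2.09)² × 0.1758 = 0.768 W

0.768 W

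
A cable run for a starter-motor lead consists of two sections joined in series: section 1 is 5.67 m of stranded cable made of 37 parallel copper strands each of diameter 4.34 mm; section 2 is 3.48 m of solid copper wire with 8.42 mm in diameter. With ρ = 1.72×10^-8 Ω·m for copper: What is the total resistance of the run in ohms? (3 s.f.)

Section 1: A_strand = π(2.1700e-03)² = 1.479e-05 m²; R₁ = ρL/(N·A_s) = (1.72×10^-8)(5.67)/(37×1.479e-05) = 1.782×10^-4 Ω
Section 2: A = π(d/2)² = π(4.2100e-03 m)² = 5.568e-05 m²
R₂ = (1.72×10^-8)(3.48)/(5.568e-05) = 0.001075 Ω
R = R₁ + R₂ = 0.00125 Ω

0.00125 Ω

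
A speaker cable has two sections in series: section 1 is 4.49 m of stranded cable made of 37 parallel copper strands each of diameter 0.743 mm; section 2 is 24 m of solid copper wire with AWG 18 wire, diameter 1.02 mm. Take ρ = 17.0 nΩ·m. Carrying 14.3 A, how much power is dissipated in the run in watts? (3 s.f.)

ρ = 17.0 nΩ·m = 1.70×10^-8 Ω·m
Section 1: A_strand = π(3.7150e-04)² = 4.336e-07 m²; R₁ = ρL/(N·A_s) = (1.70×10^-8)(4.49)/(37×4.336e-07) = 0.004758 Ω
Section 2: A = π(1.02/2 mm)² = π(5.1000e-04 m)² = 8.171e-07 m²
R₂ = (1.70×10^-8)(24)/(8.171e-07) = 0.4993 Ω
R = R₁ + R₂ = 0.5041 Ω
P = I²R = (14.3)² × 0.5041 = 103 W

103 W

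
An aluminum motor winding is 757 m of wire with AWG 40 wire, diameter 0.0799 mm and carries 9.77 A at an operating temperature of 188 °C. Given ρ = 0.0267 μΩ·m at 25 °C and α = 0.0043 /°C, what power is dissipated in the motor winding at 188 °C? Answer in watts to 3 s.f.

ρ = 0.0267 μΩ·m = 2.67×10^-8 Ω·m
A = π(0.0799/2 mm)² = π(3.9950e-05 m)² = 5.014e-09 m²
R₍25₎ = ρL/A = (2.67×10^-8)(757)/(5.014e-09) = 4031 Ω
R₍188₎ = R₍25₎(1 + αΔT) = 4031 × (1 + 0.0043×163) = 6857 Ω
P = I²R = (9.77)² × 6857 = 6.54×10^5 W

6.54×10^5 W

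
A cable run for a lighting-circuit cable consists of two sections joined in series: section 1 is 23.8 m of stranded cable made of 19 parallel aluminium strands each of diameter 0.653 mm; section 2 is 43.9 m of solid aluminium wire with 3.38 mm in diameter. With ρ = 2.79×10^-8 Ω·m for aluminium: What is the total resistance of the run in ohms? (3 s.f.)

0.241 Ω

Section 1: A_strand = π(3.2650e-04)² = 3.349e-07 m²; R₁ = ρL/(N·A_s) = (2.79×10^-8)(23.8)/(19×3.349e-07) = 0.1044 Ω
Section 2: A = π(d/2)² = π(1.6900e-03 m)² = 8.973e-06 m²
R₂ = (2.79×10^-8)(43.9)/(8.973e-06) = 0.1365 Ω
R = R₁ + R₂ = 0.241 Ω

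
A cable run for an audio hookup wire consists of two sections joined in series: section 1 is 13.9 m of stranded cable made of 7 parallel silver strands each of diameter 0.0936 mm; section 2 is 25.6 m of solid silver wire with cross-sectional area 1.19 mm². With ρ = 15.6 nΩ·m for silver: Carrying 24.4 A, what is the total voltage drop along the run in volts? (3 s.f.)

ρ = 15.6 nΩ·m = 1.56×10^-8 Ω·m
Section 1: A_strand = π(4.6800e-05)² = 6.881e-09 m²; R₁ = ρL/(N·A_s) = (1.56×10^-8)(13.9)/(7×6.881e-09) = 4.502 Ω
Section 2: A = 1.19 mm² = 1.190e-06 m²
R₂ = (1.56×10^-8)(25.6)/(1.190e-06) = 0.3356 Ω
R = R₁ + R₂ = 4.838 Ω
V = IR = 24.4 × 4.838 = 118 V

118 V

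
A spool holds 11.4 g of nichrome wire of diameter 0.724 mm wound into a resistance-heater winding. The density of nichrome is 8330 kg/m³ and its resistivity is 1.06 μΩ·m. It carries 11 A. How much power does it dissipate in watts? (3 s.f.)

1040 W

ρ = 1.06 μΩ·m = 1.06×10^-6 Ω·m
A = π(d/2)² = π(3.6200e-04 m)² = 4.1169e-07 m²
L = m/(density·A) = 0.0114/(8330×4.1169e-07) = 3.324 m
R = ρL/A = (1.06×10^-6)(3.324)/(4.1169e-07) = 8.559 Ω
P = I²R = (11)² × 8.559 = 1040 W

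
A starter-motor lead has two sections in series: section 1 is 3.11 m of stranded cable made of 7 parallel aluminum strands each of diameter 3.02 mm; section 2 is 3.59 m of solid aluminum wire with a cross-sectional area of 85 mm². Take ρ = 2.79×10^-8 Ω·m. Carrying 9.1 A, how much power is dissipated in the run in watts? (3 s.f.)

Section 1: A_strand = π(1.5100e-03)² = 7.163e-06 m²; R₁ = ρL/(N·A_s) = (2.79×10^-8)(3.11)/(7×7.163e-06) = 0.00173 Ω
Section 2: A = 85 mm² = 8.500e-05 m²
R₂ = (2.79×10^-8)(3.59)/(8.500e-05) = 0.001178 Ω
R = R₁ + R₂ = 0.002909 Ω
P = I²R = (9.1)² × 0.002909 = 0.241 W

0.241 W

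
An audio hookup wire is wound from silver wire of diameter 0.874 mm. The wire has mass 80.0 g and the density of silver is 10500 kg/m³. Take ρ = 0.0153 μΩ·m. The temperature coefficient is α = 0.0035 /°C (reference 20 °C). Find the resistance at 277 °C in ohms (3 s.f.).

0.615 Ω

ρ = 0.0153 μΩ·m = 1.53×10^-8 Ω·m
A = π(d/2)² = π(4.3700e-04 m)² = 5.9995e-07 m²
L = m/(density·A) = 0.08/(10500×5.9995e-07) = 12.7 m
R = ρL/A = (1.53×10^-8)(12.7)/(5.9995e-07) = 0.3239 Ω
R(277 °C) = 0.3239 × (1 + 0.0035×257) = 0.615 Ω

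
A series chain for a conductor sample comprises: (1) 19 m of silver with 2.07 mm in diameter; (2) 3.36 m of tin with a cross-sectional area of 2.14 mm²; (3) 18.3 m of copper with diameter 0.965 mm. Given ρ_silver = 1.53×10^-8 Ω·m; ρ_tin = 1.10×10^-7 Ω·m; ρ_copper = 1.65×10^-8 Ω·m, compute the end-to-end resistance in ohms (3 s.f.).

0.672 Ω

Seg 1: A = π(d/2)² = π(1.0350e-03 m)² = 3.365e-06 m²
R_1 = (1.53×10^-8)(19)/(3.365e-06) = 0.08638 Ω
Seg 2: A = 2.14 mm² = 2.140e-06 m²
R_2 = (1.10×10^-7)(3.36)/(2.140e-06) = 0.1727 Ω
Seg 3: A = π(d/2)² = π(4.8250e-04 m)² = 7.314e-07 m²
R_3 = (1.65×10^-8)(18.3)/(7.314e-07) = 0.4128 Ω
R_total = R_1 + R_2 + R_3 = 0.672 Ω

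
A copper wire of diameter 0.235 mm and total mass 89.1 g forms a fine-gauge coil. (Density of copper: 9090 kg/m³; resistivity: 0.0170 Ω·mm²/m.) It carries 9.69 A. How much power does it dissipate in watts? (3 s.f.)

8320 W

ρ = 0.0170 Ω·mm²/m = 1.70×10^-8 Ω·m
A = π(d/2)² = π(1.1750e-04 m)² = 4.3374e-08 m²
L = m/(density·A) = 0.0891/(9090×4.3374e-08) = 226 m
R = ρL/A = (1.70×10^-8)(226)/(4.3374e-08) = 88.58 Ω
P = I²R = (9.69)² × 88.58 = 8320 W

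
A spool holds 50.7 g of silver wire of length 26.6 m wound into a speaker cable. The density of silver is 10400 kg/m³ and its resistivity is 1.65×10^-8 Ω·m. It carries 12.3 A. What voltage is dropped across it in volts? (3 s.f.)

A = m/(density·L) = 0.0507/(10400×26.6) = 1.8327e-07 m²
R = ρL/A = (1.65×10^-8)(26.6)/(1.8327e-07) = 2.395 Ω
V = IR = 12.3 × 2.395 = 29.5 V

29.5 V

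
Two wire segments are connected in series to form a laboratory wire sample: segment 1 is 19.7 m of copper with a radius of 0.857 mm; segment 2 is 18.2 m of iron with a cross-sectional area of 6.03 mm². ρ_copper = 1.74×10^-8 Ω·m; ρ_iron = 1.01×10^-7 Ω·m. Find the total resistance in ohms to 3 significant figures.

Segment 1: A = πr² = π(8.5700e-04 m)² = 2.307e-06 m²
R₁ = ρL/A = (1.74×10^-8)(19.7)/(2.307e-06) = 0.1486 Ω
Segment 2: A = 6.03 mm² = 6.030e-06 m²
R₂ = (1.01×10^-7)(18.2)/(6.030e-06) = 0.3048 Ω
R = R₁ + R₂ = 0.453 Ω

0.453 Ω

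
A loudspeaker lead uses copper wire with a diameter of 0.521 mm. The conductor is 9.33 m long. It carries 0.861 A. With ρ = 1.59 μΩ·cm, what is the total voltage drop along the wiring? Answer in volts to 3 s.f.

ρ = 1.59 μΩ·cm = 1.59×10^-8 Ω·m
A = π(d/2)² = π(2.6050e-04 m)² = 2.132e-07 m²
R = ρL/A = (1.59×10^-8)(9.33)/(2.132e-07) = 0.6958 Ω
V = IR = 0.861 × 0.6958 = 0.599 V

0.599 V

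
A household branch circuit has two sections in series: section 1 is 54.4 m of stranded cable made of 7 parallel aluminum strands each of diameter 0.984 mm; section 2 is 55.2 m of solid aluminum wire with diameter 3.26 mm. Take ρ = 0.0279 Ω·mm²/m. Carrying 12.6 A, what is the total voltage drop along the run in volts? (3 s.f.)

ρ = 0.0279 Ω·mm²/m = 2.79×10^-8 Ω·m
Section 1: A_strand = π(4.9200e-04)² = 7.605e-07 m²; R₁ = ρL/(N·A_s) = (2.79×10^-8)(54.4)/(7×7.605e-07) = 0.2851 Ω
Section 2: A = π(d/2)² = π(1.6300e-03 m)² = 8.347e-06 m²
R₂ = (2.79×10^-8)(55.2)/(8.347e-06) = 0.1845 Ω
R = R₁ + R₂ = 0.4696 Ω
V = IR = 12.6 × 0.4696 = 5.92 V

5.92 V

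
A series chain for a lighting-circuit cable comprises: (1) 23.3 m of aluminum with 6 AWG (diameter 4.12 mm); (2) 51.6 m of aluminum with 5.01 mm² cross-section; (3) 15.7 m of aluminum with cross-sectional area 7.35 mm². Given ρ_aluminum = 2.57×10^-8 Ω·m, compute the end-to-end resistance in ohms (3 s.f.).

0.365 Ω

Seg 1: A = π(4.12/2 mm)² = π(2.0600e-03 m)² = 1.333e-05 m²
R_1 = (2.57×10^-8)(23.3)/(1.333e-05) = 0.04492 Ω
Seg 2: A = 5.01 mm² = 5.010e-06 m²
R_2 = (2.57×10^-8)(51.6)/(5.010e-06) = 0.2647 Ω
Seg 3: A = 7.35 mm² = 7.350e-06 m²
R_3 = (2.57×10^-8)(15.7)/(7.350e-06) = 0.0549 Ω
R_total = R_1 + R_2 + R_3 = 0.365 Ω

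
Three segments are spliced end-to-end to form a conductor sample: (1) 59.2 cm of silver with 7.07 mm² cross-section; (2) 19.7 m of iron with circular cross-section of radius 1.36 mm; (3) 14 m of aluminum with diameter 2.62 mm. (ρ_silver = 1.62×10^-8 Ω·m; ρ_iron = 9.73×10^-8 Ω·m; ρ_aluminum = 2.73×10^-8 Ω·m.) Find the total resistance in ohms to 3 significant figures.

0.402 Ω

Seg 1: A = 7.07 mm² = 7.070e-06 m²
R_1 = (1.62×10^-8)(0.592)/(7.070e-06) = 0.001356 Ω
Seg 2: A = πr² = π(1.3600e-03 m)² = 5.811e-06 m²
R_2 = (9.73×10^-8)(19.7)/(5.811e-06) = 0.3299 Ω
Seg 3: A = π(d/2)² = π(1.3100e-03 m)² = 5.391e-06 m²
R_3 = (2.73×10^-8)(14)/(5.391e-06) = 0.07089 Ω
R_total = R_1 + R_2 + R_3 = 0.402 Ω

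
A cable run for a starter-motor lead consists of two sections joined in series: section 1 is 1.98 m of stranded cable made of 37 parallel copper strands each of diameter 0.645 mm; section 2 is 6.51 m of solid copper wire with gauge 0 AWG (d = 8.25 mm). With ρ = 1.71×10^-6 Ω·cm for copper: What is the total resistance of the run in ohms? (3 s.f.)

ρ = 1.71×10^-6 Ω·cm = 1.71×10^-8 Ω·m
Section 1: A_strand = π(3.2250e-04)² = 3.267e-07 m²; R₁ = ρL/(N·A_s) = (1.71×10^-8)(1.98)/(37×3.267e-07) = 0.002801 Ω
Section 2: A = π(8.25/2 mm)² = π(4.1250e-03 m)² = 5.346e-05 m²
R₂ = (1.71×10^-8)(6.51)/(5.346e-05) = 0.002082 Ω
R = R₁ + R₂ = 0.00488 Ω

0.00488 Ω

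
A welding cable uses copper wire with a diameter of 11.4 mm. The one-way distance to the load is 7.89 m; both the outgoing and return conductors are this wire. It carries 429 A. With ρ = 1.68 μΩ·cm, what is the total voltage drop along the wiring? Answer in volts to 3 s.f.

1.11 V

ρ = 1.68 μΩ·cm = 1.68×10^-8 Ω·m
A = π(d/2)² = π(5.7000e-03 m)² = 1.021e-04 m²
Total conductor length (both ways) L = 2 × 7.89 = 15.78 m
R = ρL/A = (1.68×10^-8)(15.78)/(1.021e-04) = 0.002597 Ω
V = IR = 429 × 0.002597 = 1.11 V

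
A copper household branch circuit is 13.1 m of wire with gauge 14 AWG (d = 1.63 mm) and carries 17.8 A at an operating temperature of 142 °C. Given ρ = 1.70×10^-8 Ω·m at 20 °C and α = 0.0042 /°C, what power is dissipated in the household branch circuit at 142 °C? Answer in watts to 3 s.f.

51.1 W

A = π(1.63/2 mm)² = π(8.1500e-04 m)² = 2.087e-06 m²
R₍20₎ = ρL/A = (1.70×10^-8)(13.1)/(2.087e-06) = 0.1067 Ω
R₍142₎ = R₍20₎(1 + αΔT) = 0.1067 × (1 + 0.0042×122) = 0.1614 Ω
P = I²R = (17.8)² × 0.1614 = 51.1 W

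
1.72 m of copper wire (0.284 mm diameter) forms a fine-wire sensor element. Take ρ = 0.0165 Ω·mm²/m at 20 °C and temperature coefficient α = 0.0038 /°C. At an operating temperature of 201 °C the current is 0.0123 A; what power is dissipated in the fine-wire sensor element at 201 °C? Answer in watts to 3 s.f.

1.14×10^-4 W

ρ = 0.0165 Ω·mm²/m = 1.65×10^-8 Ω·m
A = π(d/2)² = π(1.4200e-04 m)² = 6.335e-08 m²
R₍20₎ = ρL/A = (1.65×10^-8)(1.72)/(6.335e-08) = 0.448 Ω
R₍201₎ = R₍20₎(1 + αΔT) = 0.448 × (1 + 0.0038×181) = 0.7561 Ω
P = I²R = (0.0123)² × 0.7561 = 1.14×10^-4 W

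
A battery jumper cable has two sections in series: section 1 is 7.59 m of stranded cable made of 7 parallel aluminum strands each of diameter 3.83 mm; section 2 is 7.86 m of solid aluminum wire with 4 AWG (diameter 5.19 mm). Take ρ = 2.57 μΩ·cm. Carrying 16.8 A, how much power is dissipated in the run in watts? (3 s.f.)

ρ = 2.57 μΩ·cm = 2.57×10^-8 Ω·m
Section 1: A_strand = π(1.9150e-03)² = 1.152e-05 m²; R₁ = ρL/(N·A_s) = (2.57×10^-8)(7.59)/(7×1.152e-05) = 0.002419 Ω
Section 2: A = π(5.19/2 mm)² = π(2.5950e-03 m)² = 2.116e-05 m²
R₂ = (2.57×10^-8)(7.86)/(2.116e-05) = 0.009548 Ω
R = R₁ + R₂ = 0.01197 Ω
P = I²R = (16.8)² × 0.01197 = 3.38 W

3.38 W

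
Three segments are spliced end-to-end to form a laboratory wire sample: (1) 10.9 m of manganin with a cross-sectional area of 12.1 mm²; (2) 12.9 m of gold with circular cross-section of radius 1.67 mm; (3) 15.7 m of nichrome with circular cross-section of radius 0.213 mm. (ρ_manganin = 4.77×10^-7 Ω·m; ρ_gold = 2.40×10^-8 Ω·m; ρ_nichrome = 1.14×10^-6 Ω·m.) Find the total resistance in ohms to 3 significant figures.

Seg 1: A = 12.1 mm² = 1.210e-05 m²
R_1 = (4.77×10^-7)(10.9)/(1.210e-05) = 0.4297 Ω
Seg 2: A = πr² = π(1.6700e-03 m)² = 8.762e-06 m²
R_2 = (2.40×10^-8)(12.9)/(8.762e-06) = 0.03534 Ω
Seg 3: A = πr² = π(2.1300e-04 m)² = 1.425e-07 m²
R_3 = (1.14×10^-6)(15.7)/(1.425e-07) = 125.6 Ω
R_total = R_1 + R_2 + R_3 = 126 Ω

126 Ω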